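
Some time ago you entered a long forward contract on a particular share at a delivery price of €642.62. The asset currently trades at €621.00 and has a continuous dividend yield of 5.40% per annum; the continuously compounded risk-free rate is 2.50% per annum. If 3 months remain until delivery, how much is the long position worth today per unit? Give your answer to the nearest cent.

Current fair forward for the remaining 3 months: F = S·e^((r − q)·T), (r − q) = 0.0250 − 0.0540 = -0.0290
F = 621.00 · e^(-0.0290 × 3/12) = 621.00 × 0.992776 = 616.5139
Value of long forward = (F − K)·e^(−rT) = (616.5139 − 642.62) · e^(−0.0250·3/12)
= -26.1061 × 0.993769 = -25.94

-€25.94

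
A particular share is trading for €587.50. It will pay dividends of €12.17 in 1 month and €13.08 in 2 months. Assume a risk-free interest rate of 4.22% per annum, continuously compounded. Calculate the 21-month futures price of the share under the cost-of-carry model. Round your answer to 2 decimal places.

PV(dividends) I = 12.17·e^(−0.0422·1/12) + 13.08·e^(−0.0422·2/12)
I = 12.1273 + 12.9883 = 25.1156
F = (S − I)·e^(rT) = (587.50 − 25.1156) · e^(0.0422·21/12)
= 562.3844 · e^0.073850 = 562.3844 × 1.076645 = €605.49

€605.49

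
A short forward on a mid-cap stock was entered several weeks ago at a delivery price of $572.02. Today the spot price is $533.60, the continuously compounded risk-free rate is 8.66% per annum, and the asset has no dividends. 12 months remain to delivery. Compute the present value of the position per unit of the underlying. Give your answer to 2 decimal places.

-$9.03

Current fair forward for the remaining 12 months: F = S·e^(r·T), r = 0.0866
F = 533.60 · e^(0.0866 × 12/12) = 533.60 × 1.090460 = 581.8695
Value of long forward = (F − K)·e^(−rT) = (581.8695 − 572.02) · e^(−0.0866·12/12)
= 9.8495 × 0.917044 = 9.03
Short position value = −(long value) = -$9.03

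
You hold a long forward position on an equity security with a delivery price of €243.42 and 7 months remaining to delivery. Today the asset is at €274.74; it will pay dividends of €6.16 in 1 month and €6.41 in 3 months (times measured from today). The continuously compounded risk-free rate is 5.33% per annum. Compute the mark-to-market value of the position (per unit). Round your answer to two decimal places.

PV(remaining dividends) I = 6.16·e^(−0.0533·1/12) + 6.41·e^(−0.0533·3/12) = 12.4579
Current forward F = (S − I)·e^(rT) = (274.74 − 12.4579)·e^(0.0533·7/12) = 262.2821 × 1.031580 = 270.5650
Value (long) = (F − K)·e^(−rT) = (270.5650 − 243.42) × 0.969387 = 26.3140
Value = €26.31

€26.31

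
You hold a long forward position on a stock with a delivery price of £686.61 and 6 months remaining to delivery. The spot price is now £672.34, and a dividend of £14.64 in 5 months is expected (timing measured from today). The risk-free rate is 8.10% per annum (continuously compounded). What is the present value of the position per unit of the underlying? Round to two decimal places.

PV(remaining dividends) I = 14.64·e^(−0.0810·5/12) = 14.1541
Current forward F = (S − I)·e^(rT) = (672.34 − 14.1541)·e^(0.0810·6/12) = 658.1859 × 1.041331 = 685.3894
Value (long) = (F − K)·e^(−rT) = (685.3894 − 686.61) × 0.960309 = -1.1722
Value = -£1.17

-£1.17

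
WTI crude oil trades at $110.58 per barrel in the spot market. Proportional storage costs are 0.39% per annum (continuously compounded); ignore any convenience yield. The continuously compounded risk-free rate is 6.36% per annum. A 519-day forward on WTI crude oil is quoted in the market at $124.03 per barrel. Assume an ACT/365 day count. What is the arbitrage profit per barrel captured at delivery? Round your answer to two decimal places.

$2.31 per barrel

Fair forward: F* = S·e^(carry·T), with carry = (r + u) = 0.0636 + 0.0039 = 0.0675
F* = 110.58 · e^(0.0675 × 519/365) = 110.58 · e^0.095979 = 110.58 × 1.100736 = $121.7194
Market $124.03 > fair $121.7194: forward overpriced → cash-and-carry (buy spot, short the forward).
At maturity, profit = |F_mkt − F*| = |124.03 − 121.7194| = $2.31 per barrel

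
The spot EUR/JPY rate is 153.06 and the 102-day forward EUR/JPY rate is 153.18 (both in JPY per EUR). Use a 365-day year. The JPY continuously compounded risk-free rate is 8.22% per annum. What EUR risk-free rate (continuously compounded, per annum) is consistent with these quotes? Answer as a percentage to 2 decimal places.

7.94%

F = S·e^((r_JPY − r_EUR)T) ⇒ r_EUR = r_JPY − ln(F/S)/T
ln(153.18/153.06) = 0.000784; /(102/365) = 0.002805
r_EUR = 0.0822 − 0.002805 = 0.079395
r_EUR = 7.94%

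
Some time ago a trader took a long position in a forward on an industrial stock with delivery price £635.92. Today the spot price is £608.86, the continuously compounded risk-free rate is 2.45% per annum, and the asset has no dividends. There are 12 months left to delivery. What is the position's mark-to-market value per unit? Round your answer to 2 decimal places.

-£11.67

Current fair forward for the remaining 12 months: F = S·e^(r·T), r = 0.0245
F = 608.86 · e^(0.0245 × 12/12) = 608.86 × 1.024803 = 623.9616
Value of long forward = (F − K)·e^(−rT) = (623.9616 − 635.92) · e^(−0.0245·12/12)
= -11.9584 × 0.975798 = -11.67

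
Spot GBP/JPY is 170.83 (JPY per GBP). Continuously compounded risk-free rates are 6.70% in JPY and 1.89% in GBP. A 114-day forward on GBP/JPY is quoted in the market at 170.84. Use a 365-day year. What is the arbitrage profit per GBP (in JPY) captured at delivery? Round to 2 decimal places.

Fair forward: F* = S·e^(carry·T), with carry = (r_JPY − r_GBP) = 0.0670 − 0.0189 = 0.0481
F* = 170.83 · e^(0.0481 × 114/365) = 170.83 · e^0.015023 = 170.83 × 1.015136 = 173.4157
Market 170.84 < fair 173.4157: forward underpriced → reverse cash-and-carry (short spot, go long the forward).
At maturity, profit = |F_mkt − F*| = |170.84 − 173.4157| = 2.58 per GBP (in JPY)

2.58 per GBP (in JPY)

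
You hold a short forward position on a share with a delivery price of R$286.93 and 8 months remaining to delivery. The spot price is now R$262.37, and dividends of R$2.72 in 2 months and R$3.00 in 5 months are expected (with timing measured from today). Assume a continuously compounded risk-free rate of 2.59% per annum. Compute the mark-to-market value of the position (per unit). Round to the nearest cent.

R$25.32

PV(remaining dividends) I = 2.72·e^(−0.0259·2/12) + 3.00·e^(−0.0259·5/12) = 5.6761
Current forward F = (S − I)·e^(rT) = (262.37 − 5.6761)·e^(0.0259·8/12) = 256.6939 × 1.017417 = 261.1647
Value (long) = (F − K)·e^(−rT) = (261.1647 − 286.93) × 0.982882 = -25.3242
Short position value = −(long value) = R$25.32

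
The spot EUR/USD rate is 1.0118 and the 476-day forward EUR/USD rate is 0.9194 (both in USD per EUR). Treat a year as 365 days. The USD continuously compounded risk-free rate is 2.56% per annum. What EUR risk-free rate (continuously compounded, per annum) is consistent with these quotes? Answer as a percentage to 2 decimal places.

F = S·e^((r_USD − r_EUR)T) ⇒ r_EUR = r_USD − ln(F/S)/T
ln(0.9194/1.0118) = -0.095765; /(476/365) = -0.073433
r_EUR = 0.0256 + 0.073433 = 0.099033
r_EUR = 9.90%

9.90%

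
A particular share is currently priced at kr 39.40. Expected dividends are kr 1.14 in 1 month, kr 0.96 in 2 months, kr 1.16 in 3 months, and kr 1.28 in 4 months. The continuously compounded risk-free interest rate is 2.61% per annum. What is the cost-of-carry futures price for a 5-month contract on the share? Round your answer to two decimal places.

PV(dividends) I = 1.14·e^(−0.0261·1/12) + 0.96·e^(−0.0261·2/12) + 1.16·e^(−0.0261·3/12) + 1.28·e^(−0.0261·4/12)
I = 1.1375 + 0.9558 + 1.1525 + 1.2689 = 4.5147
F = (S − I)·e^(rT) = (39.40 − 4.5147) · e^(0.0261·5/12)
= 34.8853 · e^0.010875 = 34.8853 × 1.010934 = kr 35.27

kr 35.27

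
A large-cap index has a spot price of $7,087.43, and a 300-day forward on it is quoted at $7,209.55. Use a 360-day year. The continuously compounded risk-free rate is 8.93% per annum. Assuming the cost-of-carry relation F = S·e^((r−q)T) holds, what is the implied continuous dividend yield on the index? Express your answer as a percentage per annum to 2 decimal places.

6.88%

From F = S·e^((r−q)T): (r − q) = ln(F/S)/T
ln(7209.55/7087.43) = ln(1.017231) = 0.017084
(r − q) = 0.017084 / (300/360) = 0.020501
q = r − ln(F/S)/T = 0.0893 − 0.020501 = 0.068799
q = 6.88%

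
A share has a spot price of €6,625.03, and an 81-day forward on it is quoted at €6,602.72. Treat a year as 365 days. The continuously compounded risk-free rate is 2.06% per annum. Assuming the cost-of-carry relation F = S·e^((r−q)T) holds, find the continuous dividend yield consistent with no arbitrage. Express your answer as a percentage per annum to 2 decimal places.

From F = S·e^((r−q)T): (r − q) = ln(F/S)/T
ln(6602.72/6625.03) = ln(0.996632) = -0.003374
(r − q) = -0.003374 / (81/365) = -0.015204
q = r − ln(F/S)/T = 0.0206 + 0.015204 = 0.035804
q = 3.58%

3.58%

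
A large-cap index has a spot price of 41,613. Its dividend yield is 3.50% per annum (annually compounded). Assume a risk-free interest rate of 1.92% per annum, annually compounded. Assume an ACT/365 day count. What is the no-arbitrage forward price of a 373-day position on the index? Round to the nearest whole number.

F = S · (1+r)^T / (1+q)^T
= 41613 × 1.019625 / 1.035781 = 41613 × 0.984402
F = 40,964

40,964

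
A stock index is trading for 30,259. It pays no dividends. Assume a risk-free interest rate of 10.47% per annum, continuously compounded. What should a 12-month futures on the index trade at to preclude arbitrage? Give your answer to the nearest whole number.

F = S·e^(rT) = 30259 · e^(0.1047 × 12/12)
= 30259 · e^0.104700 = 30259 × 1.110377
F = 33,599

33,599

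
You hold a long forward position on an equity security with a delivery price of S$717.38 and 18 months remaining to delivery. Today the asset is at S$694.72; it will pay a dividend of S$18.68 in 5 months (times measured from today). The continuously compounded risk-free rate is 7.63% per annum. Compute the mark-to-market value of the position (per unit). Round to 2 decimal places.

S$36.82

PV(remaining dividends) I = 18.68·e^(−0.0763·5/12) = 18.0955
Current forward F = (S − I)·e^(rT) = (694.72 − 18.0955)·e^(0.0763·18/12) = 676.6245 × 1.121257 = 758.6700
Value (long) = (F − K)·e^(−rT) = (758.6700 − 717.38) × 0.891857 = 36.8248
Value = S$36.82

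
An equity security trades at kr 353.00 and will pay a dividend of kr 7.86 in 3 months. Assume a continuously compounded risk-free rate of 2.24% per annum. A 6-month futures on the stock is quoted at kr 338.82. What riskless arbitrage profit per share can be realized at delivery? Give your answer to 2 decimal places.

kr 10.25 per share

PV(dividends) I = 7.86·e^(−0.0224·3/12) = 7.8161
Fair futures F* = (S − I)·e^(rT) = (353.00 − 7.8161)·e^0.011200 = 345.1839 × 1.011263 = 349.0717
Market kr 338.82 < fair 349.0717: forward underpriced → reverse cash-and-carry (short the stock, invest proceeds at r, pay the dividends, go long the forward).
Profit at T = |F_mkt − F*| = |338.82 − 349.0717| = kr 10.25 per share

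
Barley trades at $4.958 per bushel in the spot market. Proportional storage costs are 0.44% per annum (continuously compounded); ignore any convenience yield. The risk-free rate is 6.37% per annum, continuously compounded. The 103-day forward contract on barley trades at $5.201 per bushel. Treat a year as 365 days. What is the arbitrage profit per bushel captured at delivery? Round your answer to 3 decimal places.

Fair forward: F* = S·e^(carry·T), with carry = (r + u) = 0.0637 + 0.0044 = 0.0681
F* = 4.958 · e^(0.0681 × 103/365) = 4.958 · e^0.019217 = 4.958 × 1.019403 = $5.0542
Market $5.201 > fair $5.0542: forward overpriced → cash-and-carry (buy spot, short the forward).
At maturity, profit = |F_mkt − F*| = |5.201 − 5.0542| = $0.147 per bushel

$0.147 per bushel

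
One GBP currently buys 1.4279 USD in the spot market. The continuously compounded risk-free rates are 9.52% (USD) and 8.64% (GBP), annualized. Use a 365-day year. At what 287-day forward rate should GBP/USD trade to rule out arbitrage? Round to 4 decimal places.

F = S·e^((r_USD − r_GBP)T) = 1.4279 · e^((0.0952 − 0.0864) × 287/365)
= 1.4279 · e^0.006919 = 1.4279 × 1.006943
F = 1.4378 USD per GBP

1.4378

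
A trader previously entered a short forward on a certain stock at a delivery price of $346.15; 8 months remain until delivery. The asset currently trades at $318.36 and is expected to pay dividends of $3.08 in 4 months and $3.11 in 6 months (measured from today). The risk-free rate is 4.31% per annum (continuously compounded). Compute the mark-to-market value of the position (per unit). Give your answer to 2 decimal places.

$24.07

PV(remaining dividends) I = 3.08·e^(−0.0431·4/12) + 3.11·e^(−0.0431·6/12) = 6.0798
Current forward F = (S − I)·e^(rT) = (318.36 − 6.0798)·e^(0.0431·8/12) = 312.2802 × 1.029150 = 321.3832
Value (long) = (F − K)·e^(−rT) = (321.3832 − 346.15) × 0.971676 = -24.0653
Short position value = −(long value) = $24.07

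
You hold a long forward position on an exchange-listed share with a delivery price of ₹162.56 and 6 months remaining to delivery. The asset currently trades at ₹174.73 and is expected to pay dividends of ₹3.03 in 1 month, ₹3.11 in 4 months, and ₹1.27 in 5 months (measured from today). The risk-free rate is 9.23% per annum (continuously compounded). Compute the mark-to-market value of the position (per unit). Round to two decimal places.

PV(remaining dividends) I = 3.03·e^(−0.0923·1/12) + 3.11·e^(−0.0923·4/12) + 1.27·e^(−0.0923·5/12) = 7.2446
Current forward F = (S − I)·e^(rT) = (174.73 − 7.2446)·e^(0.0923·6/12) = 167.4854 × 1.047231 = 175.3959
Value (long) = (F − K)·e^(−rT) = (175.3959 − 162.56) × 0.954899 = 12.2570
Value = ₹12.26

₹12.26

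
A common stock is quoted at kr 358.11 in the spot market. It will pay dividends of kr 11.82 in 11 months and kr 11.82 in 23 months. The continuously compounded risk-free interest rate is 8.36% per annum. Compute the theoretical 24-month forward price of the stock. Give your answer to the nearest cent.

kr 398.44

PV(dividends) I = 11.82·e^(−0.0836·11/12) + 11.82·e^(−0.0836·23/12)
I = 10.9480 + 10.0700 = 21.0180
F = (S − I)·e^(rT) = (358.11 − 21.0180) · e^(0.0836·24/12)
= 337.0920 · e^0.167200 = 337.0920 × 1.181991 = kr 398.44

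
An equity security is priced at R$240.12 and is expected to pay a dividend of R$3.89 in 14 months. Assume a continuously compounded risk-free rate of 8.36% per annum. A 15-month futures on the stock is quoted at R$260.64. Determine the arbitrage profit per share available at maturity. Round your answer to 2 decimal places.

R$2.01 per share

PV(dividends) I = 3.89·e^(−0.0836·14/12) = 3.5285
Fair futures F* = (S − I)·e^(rT) = (240.12 − 3.5285)·e^0.104500 = 236.5915 × 1.110155 = 262.6532
Market R$260.64 < fair 262.6532: forward underpriced → reverse cash-and-carry (short the stock, invest proceeds at r, pay the dividends, go long the forward).
Profit at T = |F_mkt − F*| = |260.64 − 262.6532| = R$2.01 per share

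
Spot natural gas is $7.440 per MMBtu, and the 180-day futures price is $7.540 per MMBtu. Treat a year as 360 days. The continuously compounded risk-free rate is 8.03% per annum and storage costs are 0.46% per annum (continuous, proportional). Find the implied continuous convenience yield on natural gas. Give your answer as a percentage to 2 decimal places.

5.82%

F = S·e^((r+u−y)T) ⇒ (r+u−y) = ln(F/S)/T
ln(7.540/7.440) = 0.013351; /T ⇒ 0.026702
y = r + u − ln(F/S)/T = 0.0803 + 0.0046 − 0.026702 = 0.058198
y = 5.82%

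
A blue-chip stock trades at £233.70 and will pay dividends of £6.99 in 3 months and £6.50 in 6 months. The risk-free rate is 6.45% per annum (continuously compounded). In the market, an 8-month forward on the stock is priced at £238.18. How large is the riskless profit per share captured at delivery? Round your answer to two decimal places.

£7.96 per share

PV(dividends) I = 6.99·e^(−0.0645·3/12) + 6.50·e^(−0.0645·6/12) = 13.1719
Fair forward F* = (S − I)·e^(rT) = (233.70 − 13.1719)·e^0.043000 = 220.5281 × 1.043938 = 230.2177
Market £238.18 > fair 230.2177: forward overpriced → cash-and-carry (borrow at r, buy the stock and collect the dividends, short the forward).
Profit at T = |F_mkt − F*| = |238.18 − 230.2177| = £7.96 per share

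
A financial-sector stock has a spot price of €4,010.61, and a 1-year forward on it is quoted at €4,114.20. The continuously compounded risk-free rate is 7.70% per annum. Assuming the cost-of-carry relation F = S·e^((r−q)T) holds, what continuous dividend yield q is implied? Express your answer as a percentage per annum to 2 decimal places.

From F = S·e^((r−q)T): (r − q) = ln(F/S)/T
ln(4114.20/4010.61) = ln(1.025829) = 0.025501
(r − q) = 0.025501 / (12/12) = 0.025501
q = r − ln(F/S)/T = 0.0770 − 0.025501 = 0.051499
q = 5.15%

5.15%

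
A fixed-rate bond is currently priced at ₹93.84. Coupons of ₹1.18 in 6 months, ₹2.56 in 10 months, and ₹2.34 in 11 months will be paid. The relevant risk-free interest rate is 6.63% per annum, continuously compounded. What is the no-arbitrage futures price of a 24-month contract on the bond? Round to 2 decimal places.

PV(coupons) I = 1.18·e^(−0.0663·6/12) + 2.56·e^(−0.0663·10/12) + 2.34·e^(−0.0663·11/12)
I = 1.1415 + 2.4224 + 2.2020 = 5.7659
F = (S − I)·e^(rT) = (93.84 − 5.7659) · e^(0.0663·24/12)
= 88.0741 · e^0.132600 = 88.0741 × 1.141793 = ₹100.56

₹100.56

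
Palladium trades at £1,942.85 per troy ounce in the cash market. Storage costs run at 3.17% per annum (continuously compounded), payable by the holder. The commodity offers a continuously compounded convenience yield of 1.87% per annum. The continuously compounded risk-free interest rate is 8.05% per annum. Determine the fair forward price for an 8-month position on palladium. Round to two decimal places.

Net carry = r + u − y = 0.0805 + 0.0317 − 0.0187 = 0.0935
F = S·e^((r+u−y)T) = 1942.85 · e^(0.0935 × 8/12) = 1942.85 · e^0.06233333
= 1942.85 × 1.06431705 = £2,067.81 per troy ounce

£2,067.81 per troy ounce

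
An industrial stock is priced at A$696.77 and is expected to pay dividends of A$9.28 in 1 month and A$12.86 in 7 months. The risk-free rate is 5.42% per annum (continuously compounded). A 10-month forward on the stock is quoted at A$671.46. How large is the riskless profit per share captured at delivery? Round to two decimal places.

A$34.80 per share

PV(dividends) I = 9.28·e^(−0.0542·1/12) + 12.86·e^(−0.0542·7/12) = 21.6979
Fair forward F* = (S − I)·e^(rT) = (696.77 − 21.6979)·e^0.045167 = 675.0721 × 1.046203 = 706.2625
Market A$671.46 < fair 706.2625: forward underpriced → reverse cash-and-carry (short the stock, invest proceeds at r, pay the dividends, go long the forward).
Profit at T = |F_mkt − F*| = |671.46 − 706.2625| = A$34.80 per share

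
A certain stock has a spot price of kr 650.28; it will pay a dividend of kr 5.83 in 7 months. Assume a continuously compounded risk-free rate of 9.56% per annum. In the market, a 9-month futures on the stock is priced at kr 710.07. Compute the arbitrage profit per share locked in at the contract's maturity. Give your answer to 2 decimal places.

kr 17.38 per share

PV(dividends) I = 5.83·e^(−0.0956·7/12) = 5.5138
Fair futures F* = (S − I)·e^(rT) = (650.28 − 5.5138)·e^0.071700 = 644.7662 × 1.074333 = 692.6936
Market kr 710.07 > fair 692.6936: forward overpriced → cash-and-carry (borrow at r, buy the stock and collect the dividends, short the forward).
Profit at T = |F_mkt − F*| = |710.07 − 692.6936| = kr 17.38 per share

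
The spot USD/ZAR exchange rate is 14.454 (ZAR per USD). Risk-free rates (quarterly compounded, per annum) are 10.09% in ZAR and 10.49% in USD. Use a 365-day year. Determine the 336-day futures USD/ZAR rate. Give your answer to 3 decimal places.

14.402

By covered interest parity, F = S · (1+r_ZAR/4)^(4T) / (1+r_USD/4)^(4T)
= 14.454 × 1.096070 / 1.100012 = 14.454 × 0.996416
F = 14.402 ZAR per USD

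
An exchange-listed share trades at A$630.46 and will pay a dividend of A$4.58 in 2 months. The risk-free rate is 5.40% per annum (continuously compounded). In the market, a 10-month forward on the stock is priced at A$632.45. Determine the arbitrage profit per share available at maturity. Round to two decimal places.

A$22.28 per share

PV(dividends) I = 4.58·e^(−0.0540·2/12) = 4.5390
Fair forward F* = (S − I)·e^(rT) = (630.46 − 4.5390)·e^0.045000 = 625.9210 × 1.046028 = 654.7309
Market A$632.45 < fair 654.7309: forward underpriced → reverse cash-and-carry (short the stock, invest proceeds at r, pay the dividends, go long the forward).
Profit at T = |F_mkt − F*| = |632.45 − 654.7309| = A$22.28 per share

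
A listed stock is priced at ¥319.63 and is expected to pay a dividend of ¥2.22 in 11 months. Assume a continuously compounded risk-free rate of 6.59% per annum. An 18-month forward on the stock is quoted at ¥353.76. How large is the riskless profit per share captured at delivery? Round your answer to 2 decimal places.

PV(dividends) I = 2.22·e^(−0.0659·11/12) = 2.0899
Fair forward F* = (S − I)·e^(rT) = (319.63 − 2.0899)·e^0.098850 = 317.5401 × 1.103901 = 350.5328
Market ¥353.76 > fair 350.5328: forward overpriced → cash-and-carry (borrow at r, buy the stock and collect the dividends, short the forward).
Profit at T = |F_mkt − F*| = |353.76 − 350.5328| = ¥3.23 per share

¥3.23 per share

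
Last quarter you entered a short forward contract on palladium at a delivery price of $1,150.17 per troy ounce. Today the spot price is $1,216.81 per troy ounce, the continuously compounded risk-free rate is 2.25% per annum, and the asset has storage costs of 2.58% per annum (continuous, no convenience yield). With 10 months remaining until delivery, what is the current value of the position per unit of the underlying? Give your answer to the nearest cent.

Current fair forward for the remaining 10 months: F = S·e^((r + u)·T), (r + u) = 0.0225 + 0.0258 = 0.0483
F = 1216.81 · e^(0.0483 × 10/12) = 1216.81 × 1.04107101 = 1266.7856
Value of long forward = (F − K)·e^(−rT) = (1266.7856 − 1150.17) · e^(−0.0225·10/12)
= 116.6156 × 0.98142469 = 114.45
Short position value = −(long value) = -$114.45

-$114.45 per troy ounce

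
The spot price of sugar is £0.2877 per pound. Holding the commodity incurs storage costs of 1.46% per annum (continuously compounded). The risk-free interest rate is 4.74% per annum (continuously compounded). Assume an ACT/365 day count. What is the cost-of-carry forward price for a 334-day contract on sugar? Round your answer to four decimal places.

£0.3045 per pound

Net carry = r + u − y = 0.0474 + 0.0146 − 0.0000 = 0.0620
F = S·e^((r+u−y)T) = 0.2877 · e^(0.0620 × 334/365) = 0.2877 · e^0.056734
= 0.2877 × 1.058374 = £0.3045 per pound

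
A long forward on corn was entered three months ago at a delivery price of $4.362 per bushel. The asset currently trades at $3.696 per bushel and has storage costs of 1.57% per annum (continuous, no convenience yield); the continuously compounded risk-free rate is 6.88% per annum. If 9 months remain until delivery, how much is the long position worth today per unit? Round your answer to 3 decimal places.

Current fair forward for the remaining 9 months: F = S·e^((r + u)·T), (r + u) = 0.0688 + 0.0157 = 0.0845
F = 3.696 · e^(0.0845 × 9/12) = 3.696 × 1.065426 = 3.9378
Value of long forward = (F − K)·e^(−rT) = (3.9378 − 4.362) · e^(−0.0688·9/12)
= -0.4242 × 0.949709 = -0.403

-$0.403 per bushel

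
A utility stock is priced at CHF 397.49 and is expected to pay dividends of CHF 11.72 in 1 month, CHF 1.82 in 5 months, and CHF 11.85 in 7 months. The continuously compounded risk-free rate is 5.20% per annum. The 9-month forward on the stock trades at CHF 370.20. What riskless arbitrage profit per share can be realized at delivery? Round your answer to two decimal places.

CHF 17.16 per share

PV(dividends) I = 11.72·e^(−0.0520·1/12) + 1.82·e^(−0.0520·5/12) + 11.85·e^(−0.0520·7/12) = 24.9463
Fair forward F* = (S − I)·e^(rT) = (397.49 − 24.9463)·e^0.039000 = 372.5437 × 1.039770 = 387.3598
Market CHF 370.20 < fair 387.3598: forward underpriced → reverse cash-and-carry (short the stock, invest proceeds at r, pay the dividends, go long the forward).
Profit at T = |F_mkt − F*| = |370.20 − 387.3598| = CHF 17.16 per share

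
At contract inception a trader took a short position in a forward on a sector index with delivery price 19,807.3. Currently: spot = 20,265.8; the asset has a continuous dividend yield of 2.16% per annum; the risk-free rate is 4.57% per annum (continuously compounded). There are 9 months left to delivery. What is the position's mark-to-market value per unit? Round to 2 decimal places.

Current fair forward for the remaining 9 months: F = S·e^((r − q)·T), (r − q) = 0.0457 − 0.0216 = 0.0241
F = 20265.8 · e^(0.0241 × 9/12) = 20265.8 × 1.01823934 = 20635.4348
Value of long forward = (F − K)·e^(−rT) = (20635.4348 − 19807.3) · e^(−0.0457·9/12)
= 828.1348 × 0.96630573 = 800.23
Short position value = −(long value) = -800.23

-800.23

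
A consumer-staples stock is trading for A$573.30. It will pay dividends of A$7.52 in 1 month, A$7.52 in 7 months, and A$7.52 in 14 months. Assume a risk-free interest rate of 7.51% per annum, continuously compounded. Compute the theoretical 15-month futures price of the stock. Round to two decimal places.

A$606.04

PV(dividends) I = 7.52·e^(−0.0751·1/12) + 7.52·e^(−0.0751·7/12) + 7.52·e^(−0.0751·14/12)
I = 7.4731 + 7.1977 + 6.8892 = 21.5600
F = (S − I)·e^(rT) = (573.30 − 21.5600) · e^(0.0751·15/12)
= 551.7400 · e^0.093875 = 551.7400 × 1.098422 = A$606.04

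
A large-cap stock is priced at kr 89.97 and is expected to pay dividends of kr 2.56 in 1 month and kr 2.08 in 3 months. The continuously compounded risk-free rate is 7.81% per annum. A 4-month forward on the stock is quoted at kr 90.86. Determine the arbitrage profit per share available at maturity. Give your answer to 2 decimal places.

PV(dividends) I = 2.56·e^(−0.0781·1/12) + 2.08·e^(−0.0781·3/12) = 4.5832
Fair forward F* = (S − I)·e^(rT) = (89.97 − 4.5832)·e^0.026033 = 85.3868 × 1.026375 = 87.6389
Market kr 90.86 > fair 87.6389: forward overpriced → cash-and-carry (borrow at r, buy the stock and collect the dividends, short the forward).
Profit at T = |F_mkt − F*| = |90.86 − 87.6389| = kr 3.22 per share

kr 3.22 per share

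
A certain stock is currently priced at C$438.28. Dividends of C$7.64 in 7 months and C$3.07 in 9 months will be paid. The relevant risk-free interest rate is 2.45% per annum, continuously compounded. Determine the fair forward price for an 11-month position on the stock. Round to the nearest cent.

C$437.45

PV(dividends) I = 7.64·e^(−0.0245·7/12) + 3.07·e^(−0.0245·9/12)
I = 7.5316 + 3.0141 = 10.5457
F = (S − I)·e^(rT) = (438.28 − 10.5457) · e^(0.0245·11/12)
= 427.7343 · e^0.022458 = 427.7343 × 1.022712 = C$437.45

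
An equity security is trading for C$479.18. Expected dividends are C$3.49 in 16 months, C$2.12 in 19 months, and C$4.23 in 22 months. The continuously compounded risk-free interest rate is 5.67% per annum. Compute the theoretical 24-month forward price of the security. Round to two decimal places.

C$526.65

PV(dividends) I = 3.49·e^(−0.0567·16/12) + 2.12·e^(−0.0567·19/12) + 4.23·e^(−0.0567·22/12)
I = 3.2359 + 1.9380 + 3.8124 = 8.9863
F = (S − I)·e^(rT) = (479.18 − 8.9863) · e^(0.0567·24/12)
= 470.1937 · e^0.113400 = 470.1937 × 1.120080 = C$526.65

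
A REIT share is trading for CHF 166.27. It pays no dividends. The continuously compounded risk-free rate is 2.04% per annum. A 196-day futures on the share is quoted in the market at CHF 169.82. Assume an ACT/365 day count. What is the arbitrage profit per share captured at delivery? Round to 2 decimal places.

CHF 1.72 per share

Fair futures: F* = S·e^(carry·T), with carry = r = 0.0204
F* = 166.27 · e^(0.0204 × 196/365) = 166.27 · e^0.010955 = 166.27 × 1.011015 = CHF 168.1015
Market CHF 169.82 > fair CHF 168.1015: forward overpriced → cash-and-carry (buy spot, short the forward).
At maturity, profit = |F_mkt − F*| = |169.82 − 168.1015| = CHF 1.72 per share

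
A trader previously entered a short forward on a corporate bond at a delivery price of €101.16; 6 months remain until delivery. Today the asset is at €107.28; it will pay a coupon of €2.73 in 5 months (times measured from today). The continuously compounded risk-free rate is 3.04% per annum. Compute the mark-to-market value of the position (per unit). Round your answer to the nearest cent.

PV(remaining coupons) I = 2.73·e^(−0.0304·5/12) = 2.6956
Current forward F = (S − I)·e^(rT) = (107.28 − 2.6956)·e^(0.0304·6/12) = 104.5844 × 1.015316 = 106.1862
Value (long) = (F − K)·e^(−rT) = (106.1862 − 101.16) × 0.984915 = 4.9504
Short position value = −(long value) = -€4.95

-€4.95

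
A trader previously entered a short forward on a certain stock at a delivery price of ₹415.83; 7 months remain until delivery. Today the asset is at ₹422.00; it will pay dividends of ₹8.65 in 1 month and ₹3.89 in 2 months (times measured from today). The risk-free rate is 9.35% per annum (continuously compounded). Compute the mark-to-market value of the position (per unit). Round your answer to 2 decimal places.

PV(remaining dividends) I = 8.65·e^(−0.0935·1/12) + 3.89·e^(−0.0935·2/12) = 12.4127
Current forward F = (S − I)·e^(rT) = (422.00 − 12.4127)·e^(0.0935·7/12) = 409.5873 × 1.056056 = 432.5471
Value (long) = (F − K)·e^(−rT) = (432.5471 − 415.83) × 0.946919 = 15.8297
Short position value = −(long value) = -₹15.83

-₹15.83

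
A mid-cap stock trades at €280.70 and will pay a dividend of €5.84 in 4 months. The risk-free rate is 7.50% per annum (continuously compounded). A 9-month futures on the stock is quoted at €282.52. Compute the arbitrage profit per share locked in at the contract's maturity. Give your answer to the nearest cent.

€8.40 per share

PV(dividends) I = 5.84·e^(−0.0750·4/12) = 5.6958
Fair futures F* = (S − I)·e^(rT) = (280.70 − 5.6958)·e^0.056250 = 275.0042 × 1.057862 = 290.9165
Market €282.52 < fair 290.9165: forward underpriced → reverse cash-and-carry (short the stock, invest proceeds at r, pay the dividends, go long the forward).
Profit at T = |F_mkt − F*| = |282.52 − 290.9165| = €8.40 per share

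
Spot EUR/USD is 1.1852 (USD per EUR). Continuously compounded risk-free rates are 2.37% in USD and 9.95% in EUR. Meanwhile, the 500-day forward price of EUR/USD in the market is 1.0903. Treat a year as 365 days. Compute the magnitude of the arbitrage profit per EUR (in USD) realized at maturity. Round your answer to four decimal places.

Fair forward: F* = S·e^(carry·T), with carry = (r_USD − r_EUR) = 0.0237 − 0.0995 = -0.0758
F* = 1.1852 · e^(-0.0758 × 500/365) = 1.1852 · e^-0.103836 = 1.1852 × 0.901373 = 1.0683
Market 1.0903 > fair 1.0683: forward overpriced → cash-and-carry (buy spot, short the forward).
At maturity, profit = |F_mkt − F*| = |1.0903 − 1.0683| = 0.0220 per EUR (in USD)

0.0220 per EUR (in USD)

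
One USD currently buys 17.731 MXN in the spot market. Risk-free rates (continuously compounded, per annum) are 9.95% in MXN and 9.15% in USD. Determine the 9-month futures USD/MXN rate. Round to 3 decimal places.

17.838

F = S·e^((r_MXN − r_USD)T) = 17.731 · e^((0.0995 − 0.0915) × 9/12)
= 17.731 · e^0.006000 = 17.731 × 1.006018
F = 17.838 MXN per USD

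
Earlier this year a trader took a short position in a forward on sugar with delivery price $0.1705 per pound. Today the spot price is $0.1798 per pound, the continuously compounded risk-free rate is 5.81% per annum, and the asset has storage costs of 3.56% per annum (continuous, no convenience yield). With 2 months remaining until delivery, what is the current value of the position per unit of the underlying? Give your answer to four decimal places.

Current fair forward for the remaining 2 months: F = S·e^((r + u)·T), (r + u) = 0.0581 + 0.0356 = 0.0937
F = 0.1798 · e^(0.0937 × 2/12) = 0.1798 × 1.015739 = 0.1826
Value of long forward = (F − K)·e^(−rT) = (0.1826 − 0.1705) · e^(−0.0581·2/12)
= 0.0121 × 0.990363 = 0.0120
Short position value = −(long value) = -$0.0120

-$0.0120 per pound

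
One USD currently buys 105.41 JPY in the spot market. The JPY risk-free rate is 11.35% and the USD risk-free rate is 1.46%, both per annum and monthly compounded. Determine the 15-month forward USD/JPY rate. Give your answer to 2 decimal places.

119.20

By covered interest parity, F = S · (1+r_JPY/12)^(12T) / (1+r_USD/12)^(12T)
= 105.41 × 1.151664 / 1.018406 = 105.41 × 1.130850
F = 119.20 JPY per USD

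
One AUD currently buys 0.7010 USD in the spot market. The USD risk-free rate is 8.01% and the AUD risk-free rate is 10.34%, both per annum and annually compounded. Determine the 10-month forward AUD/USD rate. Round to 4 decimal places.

By covered interest parity, F = S · (1+r_USD)^T / (1+r_AUD)^T
= 0.7010 × 1.066318 / 1.085452 = 0.7010 × 0.982372
F = 0.6886 USD per AUD

0.6886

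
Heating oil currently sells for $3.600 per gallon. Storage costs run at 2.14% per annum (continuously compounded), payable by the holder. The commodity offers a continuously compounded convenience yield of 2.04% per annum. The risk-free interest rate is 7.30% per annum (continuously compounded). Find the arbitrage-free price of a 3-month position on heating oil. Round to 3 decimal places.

$3.667 per gallon

Net carry = r + u − y = 0.0730 + 0.0214 − 0.0204 = 0.0740
F = S·e^((r+u−y)T) = 3.600 · e^(0.0740 × 3/12) = 3.600 · e^0.018500
= 3.600 × 1.018672 = $3.667 per gallon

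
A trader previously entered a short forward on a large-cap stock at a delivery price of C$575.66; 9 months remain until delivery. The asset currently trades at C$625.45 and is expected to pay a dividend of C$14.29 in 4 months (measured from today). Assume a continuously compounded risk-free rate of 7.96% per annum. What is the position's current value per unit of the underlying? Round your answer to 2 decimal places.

-C$69.24

PV(remaining dividends) I = 14.29·e^(−0.0796·4/12) = 13.9158
Current forward F = (S − I)·e^(rT) = (625.45 − 13.9158)·e^(0.0796·9/12) = 611.5342 × 1.061518 = 649.1546
Value (long) = (F − K)·e^(−rT) = (649.1546 − 575.66) × 0.942047 = 69.2354
Short position value = −(long value) = -C$69.24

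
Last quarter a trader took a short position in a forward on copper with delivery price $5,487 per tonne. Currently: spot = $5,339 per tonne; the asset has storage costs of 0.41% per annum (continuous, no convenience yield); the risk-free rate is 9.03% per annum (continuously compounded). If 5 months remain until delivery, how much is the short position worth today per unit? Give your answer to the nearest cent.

Current fair forward for the remaining 5 months: F = S·e^((r + u)·T), (r + u) = 0.0903 + 0.0041 = 0.0944
F = 5339 · e^(0.0944 × 5/12) = 5339 × 1.04011713 = 5553.1854
Value of long forward = (F − K)·e^(−rT) = (5553.1854 − 5487) · e^(−0.0903·5/12)
= 66.1854 × 0.96307403 = 63.74
Short position value = −(long value) = -$63.74

-$63.74 per tonne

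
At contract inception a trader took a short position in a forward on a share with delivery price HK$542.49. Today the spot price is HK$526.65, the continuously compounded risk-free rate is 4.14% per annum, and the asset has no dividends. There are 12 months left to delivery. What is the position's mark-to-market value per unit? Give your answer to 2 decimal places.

Current fair forward for the remaining 12 months: F = S·e^(r·T), r = 0.0414
F = 526.65 · e^(0.0414 × 12/12) = 526.65 × 1.042269 = 548.9110
Value of long forward = (F − K)·e^(−rT) = (548.9110 − 542.49) · e^(−0.0414·12/12)
= 6.4210 × 0.959445 = 6.16
Short position value = −(long value) = -HK$6.16

-HK$6.16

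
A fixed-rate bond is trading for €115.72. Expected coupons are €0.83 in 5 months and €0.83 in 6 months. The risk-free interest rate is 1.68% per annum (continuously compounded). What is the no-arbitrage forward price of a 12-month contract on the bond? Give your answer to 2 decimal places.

PV(coupons) I = 0.83·e^(−0.0168·5/12) + 0.83·e^(−0.0168·6/12)
I = 0.8242 + 0.8231 = 1.6473
F = (S − I)·e^(rT) = (115.72 − 1.6473) · e^(0.0168·12/12)
= 114.0727 · e^0.016800 = 114.0727 × 1.016942 = €116.01

€116.01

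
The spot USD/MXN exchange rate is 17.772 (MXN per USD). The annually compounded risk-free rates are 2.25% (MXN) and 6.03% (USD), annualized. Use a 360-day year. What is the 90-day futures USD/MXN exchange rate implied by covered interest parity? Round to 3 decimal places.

17.611

By covered interest parity, F = S · (1+r_MXN)^T / (1+r_USD)^T
= 17.772 × 1.005578 / 1.014746 = 17.772 × 0.990965
F = 17.611 MXN per USD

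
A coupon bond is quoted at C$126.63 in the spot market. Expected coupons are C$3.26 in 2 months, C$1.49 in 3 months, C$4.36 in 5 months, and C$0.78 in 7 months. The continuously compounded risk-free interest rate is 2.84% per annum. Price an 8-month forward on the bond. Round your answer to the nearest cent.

PV(coupons) I = 3.26·e^(−0.0284·2/12) + 1.49·e^(−0.0284·3/12) + 4.36·e^(−0.0284·5/12) + 0.78·e^(−0.0284·7/12)
I = 3.2446 + 1.4795 + 4.3087 + 0.7672 = 9.8000
F = (S − I)·e^(rT) = (126.63 − 9.8000) · e^(0.0284·8/12)
= 116.8300 · e^0.018933 = 116.8300 × 1.019113 = C$119.06

C$119.06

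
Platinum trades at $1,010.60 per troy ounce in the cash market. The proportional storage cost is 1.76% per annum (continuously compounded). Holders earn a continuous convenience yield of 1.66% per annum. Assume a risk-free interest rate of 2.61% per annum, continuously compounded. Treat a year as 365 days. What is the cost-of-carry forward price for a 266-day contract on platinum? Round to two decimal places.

Net carry = r + u − y = 0.0261 + 0.0176 − 0.0166 = 0.0271
F = S·e^((r+u−y)T) = 1010.60 · e^(0.0271 × 266/365) = 1010.60 · e^0.01974959
= 1010.60 × 1.01994590 = $1,030.76 per troy ounce

$1,030.76 per troy ounce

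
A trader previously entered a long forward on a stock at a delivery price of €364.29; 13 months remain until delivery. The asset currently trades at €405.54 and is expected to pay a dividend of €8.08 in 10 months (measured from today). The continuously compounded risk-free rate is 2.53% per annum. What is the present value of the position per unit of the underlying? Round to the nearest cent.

PV(remaining dividends) I = 8.08·e^(−0.0253·10/12) = 7.9114
Current forward F = (S − I)·e^(rT) = (405.54 − 7.9114)·e^(0.0253·13/12) = 397.6286 × 1.027787 = 408.6775
Value (long) = (F − K)·e^(−rT) = (408.6775 − 364.29) × 0.972964 = 43.1874
Value = €43.19

€43.19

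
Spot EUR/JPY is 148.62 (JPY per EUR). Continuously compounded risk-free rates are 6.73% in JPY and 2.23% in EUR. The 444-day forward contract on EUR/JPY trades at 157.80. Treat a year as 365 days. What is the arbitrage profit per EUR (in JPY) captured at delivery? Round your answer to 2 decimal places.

0.82 per EUR (in JPY)

Fair forward: F* = S·e^(carry·T), with carry = (r_JPY − r_EUR) = 0.0673 − 0.0223 = 0.0450
F* = 148.62 · e^(0.0450 × 444/365) = 148.62 · e^0.054740 = 148.62 × 1.056266 = 156.9823
Market 157.80 > fair 156.9823: forward overpriced → cash-and-carry (buy spot, short the forward).
At maturity, profit = |F_mkt − F*| = |157.80 − 156.9823| = 0.82 per EUR (in JPY)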